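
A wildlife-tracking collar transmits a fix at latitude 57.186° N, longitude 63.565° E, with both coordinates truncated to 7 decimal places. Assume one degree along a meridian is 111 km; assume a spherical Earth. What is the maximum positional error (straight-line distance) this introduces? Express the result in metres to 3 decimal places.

0.013 metres

Truncating at 7 decimal places can drop up to a full unit in the last place, so each coordinate may be off by as much as 1e-07°.
N–S: 1e-07° × 111000 m/° = 0.0111 m.
Longitude error → 1e-07 × 111000 × cos 57.186° = 1e-07 × 111000 × 0.5419 ≈ 0.00601524 m.
The two errors are perpendicular, so the maximum displacement is √(0.0111² + 0.00601524²) ≈ 0.0126251 m.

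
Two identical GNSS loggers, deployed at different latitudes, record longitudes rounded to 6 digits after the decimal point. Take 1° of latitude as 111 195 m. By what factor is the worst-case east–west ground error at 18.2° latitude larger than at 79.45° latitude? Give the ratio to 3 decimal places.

5.188

Rounding to 6 decimal places leaves the longitude within ±5e-07° of the true value.
At 18.2°: 5e-07° × 111195 × cos 18.2° = 5e-07 × 111195 × 0.9500 ≈ 0.052816 m.
Error at 79.45° = 5e-07° × 111195 × cos 79.45° ≈ 0.055597 × 0.1831 = 0.01018 m.
Ratio: 0.052816 / 0.01018 = cos 18.2° / cos 79.45° ≈ 5.1885.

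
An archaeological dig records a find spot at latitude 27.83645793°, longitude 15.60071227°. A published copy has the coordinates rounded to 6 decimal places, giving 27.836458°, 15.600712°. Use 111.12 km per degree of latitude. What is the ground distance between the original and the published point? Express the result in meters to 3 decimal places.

0.028 meters

The latitude changed by -0.00000007° and the longitude by +0.00000027°.
North–south shift: -0.00000007 × 111120 = -0.0077784 m.
E–W at 27.8365°: 0.00000027° × 111120 × cos 27.8365° = 0.00000027 × 111120 × 0.8843 ≈ 0.0265306 m.
Combined displacement = (0.0077784² + 0.0265306²)^½ ≈ 0.0276474 m.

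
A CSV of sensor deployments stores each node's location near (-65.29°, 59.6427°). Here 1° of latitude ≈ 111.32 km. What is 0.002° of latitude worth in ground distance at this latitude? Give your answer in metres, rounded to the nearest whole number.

Along a meridian 0.002° is 0.002 × 111320 = 222.64 m.

223 metres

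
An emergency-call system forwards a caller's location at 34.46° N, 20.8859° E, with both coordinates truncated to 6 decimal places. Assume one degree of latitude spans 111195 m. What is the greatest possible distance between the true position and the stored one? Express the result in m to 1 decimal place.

0.1 m

Truncating at 6 decimal places can drop up to a full unit in the last place, so each coordinate may be off by as much as 1e-06°.
North–south component: 1e-06° × 111195 = 0.111195 m.
Longitude error → 1e-06 × 111195 × cos 34.46° = 1e-06 × 111195 × 0.8245 ≈ 0.0916827 m.
Worst case both components are at the extreme and orthogonal: √(0.111195² + 0.0916827²) ≈ 0.144118 m.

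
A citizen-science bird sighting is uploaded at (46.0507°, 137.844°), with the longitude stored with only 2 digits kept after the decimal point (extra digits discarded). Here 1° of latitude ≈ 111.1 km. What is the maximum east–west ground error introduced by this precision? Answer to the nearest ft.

Truncating at 2 decimal places can drop up to a full unit in the last place, so the longitude may be off by as much as 0.01°.
One degree of longitude at 46.0507° is 111100 × cos 46.0507° ≈ 111100 × 0.6940 = 77105.8 m.
So at most 0.01° × 77105.8 ≈ 771.058 m east–west.
Converting: 771.058 m × 3.2808 ft/m ≈ 2529.7 ft.

2530 ft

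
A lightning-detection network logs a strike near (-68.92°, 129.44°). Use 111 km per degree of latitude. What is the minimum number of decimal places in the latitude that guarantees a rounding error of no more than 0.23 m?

6 decimal places

One degree of latitude covers 111000 m.
With N decimal places the half-ulp bound is 0.5·10⁻ᴺ°, or 0.5·10⁻ᴺ × 111000 m on the ground.
Need 0.5 × 111000 × 10⁻ᴺ ≤ 0.23 → 10⁻ᴺ ≤ 4.144e-06, so N ≥ 5.38.
So 6 decimal places suffice (0.0555 m); 5 would allow up to 0.555 m.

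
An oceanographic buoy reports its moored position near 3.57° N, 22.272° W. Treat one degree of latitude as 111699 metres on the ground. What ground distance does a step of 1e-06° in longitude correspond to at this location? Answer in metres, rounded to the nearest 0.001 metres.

1e-06° of longitude at 3.57° is 1e-06 × 111699 × cos 3.57° ≈ 1e-06 × 111482 = 0.111482 m.

0.111 metres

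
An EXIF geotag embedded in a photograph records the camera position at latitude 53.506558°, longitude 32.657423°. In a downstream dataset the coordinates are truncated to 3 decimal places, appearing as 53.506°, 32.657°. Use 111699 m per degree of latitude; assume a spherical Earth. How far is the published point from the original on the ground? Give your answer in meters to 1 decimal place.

Δlat = 53.506558 − 53.506 = +0.000558°; Δlon = 32.657423 − 32.657 = +0.000423°.
North–south shift: 0.000558 × 111699 = 62.328 m.
East–west at this latitude: 0.000423° × 111699 × cos 53.506° ≈ 0.000423 × 66431.7 = 28.1006 m.
Hypotenuse of the two orthogonal shifts: √(62.328² + 28.1006²) = 68.3698 m.

68.4 meters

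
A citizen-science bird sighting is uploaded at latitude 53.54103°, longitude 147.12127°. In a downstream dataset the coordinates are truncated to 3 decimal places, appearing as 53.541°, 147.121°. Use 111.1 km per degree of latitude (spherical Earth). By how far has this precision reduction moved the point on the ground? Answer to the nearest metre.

Δlat = 53.54103 − 53.541 = +0.00003°; Δlon = 147.12127 − 147.121 = +0.00027°.
North–south shift: 0.00003 × 111100 = 3.333 m.
E–W at 53.541°: 0.00027° × 111100 × cos 53.541° = 0.00027 × 111100 × 0.5942 ≈ 17.8256 m.
Combined displacement = (3.333² + 17.8256²)^½ ≈ 18.1346 m.

18 metres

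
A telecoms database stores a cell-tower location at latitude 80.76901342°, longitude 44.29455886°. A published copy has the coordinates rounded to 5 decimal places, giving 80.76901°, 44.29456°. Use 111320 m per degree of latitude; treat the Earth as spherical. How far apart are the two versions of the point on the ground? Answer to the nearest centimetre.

The latitude changed by +0.00000342° and the longitude by -0.00000114°.
North–south shift: 0.00000342 × 111320 = 0.380714 m.
E–W at 80.769°: -0.00000114° × 111320 × cos 80.769° = -0.00000114 × 111320 × 0.1604 ≈ -0.0203574 m.
Combined displacement = (0.380714² + 0.0203574²)^½ ≈ 0.381258 m.
That is 0.381258 m = 38.126 cm.

38 centimetres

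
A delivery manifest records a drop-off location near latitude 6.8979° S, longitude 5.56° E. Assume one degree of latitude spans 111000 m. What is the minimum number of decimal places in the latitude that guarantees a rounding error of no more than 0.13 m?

One degree of latitude covers 111000 m.
Rounding to N decimal places gives at most 0.5 × 10⁻ᴺ degrees of error, i.e. 0.5 × 10⁻ᴺ × 111000 m.
Need 0.5 × 111000 × 10⁻ᴺ ≤ 0.13 → 10⁻ᴺ ≤ 2.342e-06, so N ≥ 5.63.
N = 5 would give 0.555 m (too coarse); N = 6 gives 0.0555 m ≤ 0.13 m.

6 decimal places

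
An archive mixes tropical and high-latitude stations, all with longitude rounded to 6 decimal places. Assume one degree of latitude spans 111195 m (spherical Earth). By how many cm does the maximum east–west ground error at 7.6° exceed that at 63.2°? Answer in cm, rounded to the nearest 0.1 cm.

3.0 cm

Rounding to 6 decimal places leaves the longitude within ±5e-07° of the true value.
At 7.6°: 5e-07° × 111195 × cos 7.6° = 5e-07 × 111195 × 0.9912 ≈ 0.055109 m.
At 63.2°: 5e-07° × 111195 × cos 63.2° = 5e-07 × 111195 × 0.4509 ≈ 0.025068 m.
Difference: 0.055109 − 0.025068 = 0.030041 m.
That is 0.0300414 m = 3.0041 cm.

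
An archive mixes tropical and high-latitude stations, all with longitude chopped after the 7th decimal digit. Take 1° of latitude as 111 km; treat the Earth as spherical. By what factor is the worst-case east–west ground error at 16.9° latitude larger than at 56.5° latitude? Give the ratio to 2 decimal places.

Truncating at 7 decimal places can drop up to a full unit in the last place, so the longitude may be off by as much as 1e-07°.
At 16.9°: 1e-07° × 111000 × cos 16.9° = 1e-07 × 111000 × 0.9568 ≈ 0.010621 m.
Error at 56.5° = 1e-07° × 111000 × cos 56.5° ≈ 0.0111 × 0.5519 = 0.0061265 m.
The ratio reduces to cos 16.9° / cos 56.5° = 0.9568/0.5519 ≈ 1.7336.

1.73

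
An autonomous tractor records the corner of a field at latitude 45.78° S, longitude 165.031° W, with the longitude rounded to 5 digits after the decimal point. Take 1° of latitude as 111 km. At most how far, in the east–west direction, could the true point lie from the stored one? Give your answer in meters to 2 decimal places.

0.39 meters

Rounding to 5 decimal places leaves the longitude within ±5e-06° of the true value.
Parallels shrink by cos φ, so at 45.78° a degree of longitude is 111000 × 0.6974 ≈ 77413.1 m.
So at most 5e-06° × 77413.1 ≈ 0.387065 m east–west.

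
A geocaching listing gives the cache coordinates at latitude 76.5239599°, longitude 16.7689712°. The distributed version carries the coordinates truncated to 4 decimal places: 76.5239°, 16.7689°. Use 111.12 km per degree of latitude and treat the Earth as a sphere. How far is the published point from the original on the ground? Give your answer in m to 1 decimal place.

6.9 m

Δlat = 76.5239599 − 76.5239 = +0.0000599°; Δlon = 16.7689712 − 16.7689 = +0.0000712°.
N–S: 0.0000599° × 111120 m/° = 6.65609 m.
East–west at this latitude: 0.0000712° × 111120 × cos 76.5239° ≈ 0.0000712 × 25895.4 = 1.84375 m.
Distance: √(6.65609² + 1.84375²) ≈ 6.90673 m.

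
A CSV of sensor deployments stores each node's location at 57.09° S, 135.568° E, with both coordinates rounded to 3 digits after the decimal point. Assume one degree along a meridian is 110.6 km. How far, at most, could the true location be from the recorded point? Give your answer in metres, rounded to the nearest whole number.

63 metres

Rounding to 3 decimal places leaves each coordinate within ±0.0005° of the true value.
Latitude error → 0.0005 × 110600 = 55.3 m along the meridian.
East–west component at 57.09°: 0.0005° × 110600 × cos 57.09° ≈ 0.0005 × 60091.3 ≈ 30.0457 m.
The two errors are perpendicular, so the maximum displacement is √(55.3² + 30.0457²) ≈ 62.9351 m.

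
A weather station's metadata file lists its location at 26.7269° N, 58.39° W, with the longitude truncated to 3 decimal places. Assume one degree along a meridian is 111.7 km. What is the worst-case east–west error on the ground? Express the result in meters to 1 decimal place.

Truncating at 3 decimal places can drop up to a full unit in the last place, so the longitude may be off by as much as 0.001°.
At latitude 26.7269° a degree of longitude spans 111700 m × cos 26.7269° = 111700 × 0.8932 ≈ 99766 m.
East–west error: 0.001° × 99766 m/° ≈ 99.766 m.

99.8 meters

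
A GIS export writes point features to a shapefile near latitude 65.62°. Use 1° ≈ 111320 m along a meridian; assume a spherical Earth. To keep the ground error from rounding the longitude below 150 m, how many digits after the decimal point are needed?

3

At 65.62° one degree of longitude covers 111320 × cos 65.62° ≈ 111320 × 0.4128 ≈ 45951.4 m.
N decimal places → at most half a unit in the last place, 0.5 × 10⁻ᴺ° = 45951.4/2 × 10⁻ᴺ m.
Setting 22975.7 × 10⁻ᴺ ≤ 150 gives 10ᴺ ≥ 153.2, i.e. N ≥ 2.19.
So 3 decimal places suffice (23 m); 2 would allow up to 230 m.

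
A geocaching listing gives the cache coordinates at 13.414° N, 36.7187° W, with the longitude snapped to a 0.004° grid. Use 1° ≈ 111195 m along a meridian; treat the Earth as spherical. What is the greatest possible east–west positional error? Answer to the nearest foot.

710 feet

With a 0.004° grid the true value lies within half a step, ±0.004°/2 = ±0.002°, of the stored one.
Parallels shrink by cos φ, so at 13.414° a degree of longitude is 111195 × 0.9727 ≈ 108162 m.
So at most 0.002° × 108162 ≈ 216.323 m east–west.
In feet: 216.323 m ÷ 0.3048 ≈ 709.72 ft.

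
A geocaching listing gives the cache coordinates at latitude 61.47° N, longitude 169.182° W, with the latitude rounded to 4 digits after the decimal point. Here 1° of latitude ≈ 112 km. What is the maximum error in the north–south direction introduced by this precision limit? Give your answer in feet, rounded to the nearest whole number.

Rounding to 4 decimal places leaves the latitude within ±5e-05° of the true value.
Along the meridian that is 5e-05° × 112000 m/° = 5.6 m.
In feet: 5.6 m ÷ 0.3048 ≈ 18.373 ft.

18 feet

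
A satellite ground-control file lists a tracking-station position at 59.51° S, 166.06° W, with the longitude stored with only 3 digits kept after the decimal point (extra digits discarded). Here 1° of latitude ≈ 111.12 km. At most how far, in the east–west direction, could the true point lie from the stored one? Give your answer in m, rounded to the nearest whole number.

56 m

Truncating at 3 decimal places can drop up to a full unit in the last place, so the longitude may be off by as much as 0.001°.
One degree of longitude at 59.51° is 111120 × cos 59.51° ≈ 111120 × 0.5074 = 56381 m.
East–west error: 0.001° × 56381 m/° ≈ 56.381 m.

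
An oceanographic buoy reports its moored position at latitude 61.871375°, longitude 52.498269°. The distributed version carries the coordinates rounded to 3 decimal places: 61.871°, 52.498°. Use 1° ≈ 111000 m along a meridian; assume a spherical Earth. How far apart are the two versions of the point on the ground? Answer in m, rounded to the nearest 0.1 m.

The latitude changed by +0.000375° and the longitude by +0.000269°.
North–south shift: 0.000375 × 111000 = 41.625 m.
E–W at 61.871°: 0.000269° × 111000 × cos 61.871° = 0.000269 × 111000 × 0.4715 ≈ 14.0773 m.
Distance: √(41.625² + 14.0773²) ≈ 43.941 m.

43.9 m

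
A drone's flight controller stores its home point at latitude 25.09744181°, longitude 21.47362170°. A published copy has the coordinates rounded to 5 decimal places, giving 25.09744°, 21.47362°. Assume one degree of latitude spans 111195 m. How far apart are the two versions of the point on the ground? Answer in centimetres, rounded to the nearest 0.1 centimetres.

26.4 centimetres

Δlat = 25.09744181 − 25.09744 = +0.00000181°; Δlon = 21.47362170 − 21.47362 = +0.00000170°.
N–S: 0.00000181° × 111195 m/° = 0.201263 m.
E–W at 25.0974°: 0.00000170° × 111195 × cos 25.0974° = 0.00000170 × 111195 × 0.9056 ≈ 0.171185 m.
Distance: √(0.201263² + 0.171185²) ≈ 0.264218 m.
That is 0.264218 m = 26.422 cm.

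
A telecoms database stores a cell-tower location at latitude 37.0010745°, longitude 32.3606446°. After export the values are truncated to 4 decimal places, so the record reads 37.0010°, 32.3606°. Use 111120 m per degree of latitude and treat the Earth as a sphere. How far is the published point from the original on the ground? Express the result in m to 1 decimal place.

Δlat = 37.0010745 − 37.0010 = +0.0000745°; Δlon = 32.3606446 − 32.3606 = +0.0000446°.
North–south shift: 0.0000745 × 111120 = 8.27844 m.
E–W at 37.001°: 0.0000446° × 111120 × cos 37.001° = 0.0000446 × 111120 × 0.7986 ≈ 3.95795 m.
Distance: √(8.27844² + 3.95795²) ≈ 9.17594 m.

9.2 m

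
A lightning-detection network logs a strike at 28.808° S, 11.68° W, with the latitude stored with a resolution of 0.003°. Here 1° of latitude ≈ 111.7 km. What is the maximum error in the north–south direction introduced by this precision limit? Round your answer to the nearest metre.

168 metres

With a 0.003° grid the true value lies within half a step, ±0.003°/2 = ±0.0015°, of the stored one.
North–south distance: 0.0015° × 111700 m/° = 167.55 m.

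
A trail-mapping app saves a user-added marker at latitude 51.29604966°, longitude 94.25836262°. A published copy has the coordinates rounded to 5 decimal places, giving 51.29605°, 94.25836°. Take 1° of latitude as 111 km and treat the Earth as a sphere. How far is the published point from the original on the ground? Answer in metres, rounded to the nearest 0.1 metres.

0.2 metres

The latitude changed by -0.00000034° and the longitude by +0.00000262°.
N–S: -0.00000034° × 111000 m/° = -0.03774 m.
E–W at 51.2961°: 0.00000262° × 111000 × cos 51.2961° = 0.00000262 × 111000 × 0.6253 ≈ 0.181849 m.
Combined displacement = (0.03774² + 0.181849²)^½ ≈ 0.185724 m.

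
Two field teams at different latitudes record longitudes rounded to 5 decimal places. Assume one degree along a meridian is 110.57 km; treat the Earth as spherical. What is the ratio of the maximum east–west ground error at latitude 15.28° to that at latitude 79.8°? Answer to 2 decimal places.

5.45

Rounding to 5 decimal places leaves the longitude within ±5e-06° of the true value.
At 15.28°: 5e-06° × 110570 × cos 15.28° = 5e-06 × 110570 × 0.9646 ≈ 0.53331 m.
At 79.8°: 5e-06° × 110570 × cos 79.8° = 5e-06 × 110570 × 0.1771 ≈ 0.097901 m.
Ratio: 0.53331 / 0.097901 = cos 15.28° / cos 79.8° ≈ 5.4474.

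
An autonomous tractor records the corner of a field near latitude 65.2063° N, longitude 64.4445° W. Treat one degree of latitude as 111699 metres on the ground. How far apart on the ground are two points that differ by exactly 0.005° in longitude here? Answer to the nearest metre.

234 metres

One degree of longitude here spans 111699 × cos 65.2063° = 111699 × 0.4194 ≈ 46841.2 m; 0.005° of that is 234.206 m.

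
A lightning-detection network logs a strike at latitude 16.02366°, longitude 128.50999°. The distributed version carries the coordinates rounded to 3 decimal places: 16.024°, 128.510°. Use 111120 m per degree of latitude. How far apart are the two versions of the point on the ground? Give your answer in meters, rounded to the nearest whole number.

The latitude changed by -0.00034° and the longitude by -0.00001°.
N–S: -0.00034° × 111120 m/° = -37.7808 m.
E–W at 16.024°: -0.00001° × 111120 × cos 16.024° = -0.00001 × 111120 × 0.9611 ≈ -1.06803 m.
Combined displacement = (37.7808² + 1.06803²)^½ ≈ 37.7959 m.

38 meters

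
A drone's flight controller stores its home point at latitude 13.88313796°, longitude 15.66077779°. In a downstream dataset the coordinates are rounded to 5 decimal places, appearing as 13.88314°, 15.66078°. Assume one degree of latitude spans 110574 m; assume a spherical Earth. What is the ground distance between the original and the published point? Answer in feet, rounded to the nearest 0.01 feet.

Δlat = 13.88313796 − 13.88314 = -0.00000204°; Δlon = 15.66077779 − 15.66078 = -0.00000221°.
North–south shift: -0.00000204 × 110574 = -0.225571 m.
East–west at this latitude: -0.00000221° × 110574 × cos 13.8831° ≈ -0.00000221 × 107344 = -0.23723 m.
Distance: √(0.225571² + 0.23723²) ≈ 0.327353 m.
Converting: 0.327353 m × 3.2808 ft/m ≈ 1.074 ft.

1.07 feet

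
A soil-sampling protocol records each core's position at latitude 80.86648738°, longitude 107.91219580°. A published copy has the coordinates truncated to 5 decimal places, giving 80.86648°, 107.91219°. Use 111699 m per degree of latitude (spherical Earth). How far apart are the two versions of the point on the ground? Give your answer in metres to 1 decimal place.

0.8 metres

Δlat = 80.86648738 − 80.86648 = +0.00000738°; Δlon = 107.91219580 − 107.91219 = +0.00000580°.
N–S: 0.00000738° × 111699 m/° = 0.824339 m.
East–west at this latitude: 0.00000580° × 111699 × cos 80.8665° ≈ 0.00000580 × 17730.6 = 0.102838 m.
Combined displacement = (0.824339² + 0.102838²)^½ ≈ 0.830728 m.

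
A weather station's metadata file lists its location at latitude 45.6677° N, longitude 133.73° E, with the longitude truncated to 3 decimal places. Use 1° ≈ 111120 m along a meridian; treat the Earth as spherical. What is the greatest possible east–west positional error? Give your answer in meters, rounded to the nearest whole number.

78 meters

Truncating at 3 decimal places can drop up to a full unit in the last place, so the longitude may be off by as much as 0.001°.
At latitude 45.6677° a degree of longitude spans 111120 m × cos 45.6677° = 111120 × 0.6988 ≈ 77652.7 m.
Maximum E–W displacement: 0.001 × 77652.7 = 77.6527 m.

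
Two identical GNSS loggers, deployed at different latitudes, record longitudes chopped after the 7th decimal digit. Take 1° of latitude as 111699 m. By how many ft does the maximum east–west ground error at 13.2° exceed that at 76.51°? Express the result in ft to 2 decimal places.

Truncating at 7 decimal places can drop up to a full unit in the last place, so the longitude may be off by as much as 1e-07°.
At 13.2°: 1e-07° × 111699 × cos 13.2° = 1e-07 × 111699 × 0.9736 ≈ 0.010875 m.
At 76.51°: 1e-07° × 111699 × cos 76.51° = 1e-07 × 111699 × 0.2333 ≈ 0.0026057 m.
So the lower-latitude error exceeds the higher by 0.010875 − 0.0026057 = 0.0082691 m.
Converting: 0.00826911 m × 3.2808 ft/m ≈ 0.02713 ft.

0.03 ft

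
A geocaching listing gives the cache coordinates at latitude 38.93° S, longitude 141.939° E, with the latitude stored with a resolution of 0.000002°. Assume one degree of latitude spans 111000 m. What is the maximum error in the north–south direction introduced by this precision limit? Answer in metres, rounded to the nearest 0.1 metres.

0.1 metres

With a 0.000002° grid the true value lies within half a step, ±0.000002°/2 = ±1e-06°, of the stored one.
Along the meridian that is 1e-06° × 111000 m/° = 0.111 m.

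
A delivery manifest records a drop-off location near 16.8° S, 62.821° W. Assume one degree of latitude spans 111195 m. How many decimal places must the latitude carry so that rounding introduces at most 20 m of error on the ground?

4 decimal places

One degree of latitude covers 111195 m.
With N decimal places the half-ulp bound is 0.5·10⁻ᴺ°, or 0.5·10⁻ᴺ × 111195 m on the ground.
Setting 55597.5 × 10⁻ᴺ ≤ 20 gives 10ᴺ ≥ 2780, i.e. N ≥ 3.44.
At 3 places the error can reach 55.6 m, but 4 places keeps it to 5.56 m.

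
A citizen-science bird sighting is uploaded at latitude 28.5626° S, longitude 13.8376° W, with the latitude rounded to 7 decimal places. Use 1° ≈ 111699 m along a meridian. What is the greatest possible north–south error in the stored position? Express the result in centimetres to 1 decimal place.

Rounding to 7 decimal places leaves the latitude within ±5e-08° of the true value.
North–south distance: 5e-08° × 111699 m/° = 0.00558495 m.
That is 0.00558495 m = 0.55849 cm.

0.6 centimetres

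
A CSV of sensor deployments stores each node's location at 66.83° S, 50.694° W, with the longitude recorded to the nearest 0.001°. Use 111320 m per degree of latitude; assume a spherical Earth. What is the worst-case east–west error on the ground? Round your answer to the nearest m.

Rounding to 3 decimal places leaves the longitude within ±0.0005° of the true value.
One degree of longitude at 66.83° is 111320 × cos 66.83° ≈ 111320 × 0.3935 = 43800 m.
East–west error: 0.0005° × 43800 m/° ≈ 21.9 m.

22 m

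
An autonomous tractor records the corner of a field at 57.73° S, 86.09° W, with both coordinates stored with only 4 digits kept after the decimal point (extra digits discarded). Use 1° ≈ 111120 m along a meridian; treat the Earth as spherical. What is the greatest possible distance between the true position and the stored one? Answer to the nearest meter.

Truncating at 4 decimal places can drop up to a full unit in the last place, so each coordinate may be off by as much as 0.0001°.
Latitude error → 0.0001 × 111120 = 11.112 m along the meridian.
East–west component at 57.73°: 0.0001° × 111120 × cos 57.73° ≈ 0.0001 × 59328 ≈ 5.9328 m.
Worst case both components are at the extreme and orthogonal: √(11.112² + 5.9328²) ≈ 12.5966 m.

13 meters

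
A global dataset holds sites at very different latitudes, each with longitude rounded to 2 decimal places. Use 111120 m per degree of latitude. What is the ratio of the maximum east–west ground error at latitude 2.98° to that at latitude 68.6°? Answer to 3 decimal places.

Rounding to 2 decimal places leaves the longitude within ±0.005° of the true value.
Error at 2.98° = 0.005° × 111120 × cos 2.98° ≈ 555.6 × 0.9986 = 554.85 m.
At 68.6°: 0.005° × 111120 × cos 68.6° = 0.005 × 111120 × 0.3649 ≈ 202.73 m.
Ratio: 554.85 / 202.73 = cos 2.98° / cos 68.6° ≈ 2.7369.

2.737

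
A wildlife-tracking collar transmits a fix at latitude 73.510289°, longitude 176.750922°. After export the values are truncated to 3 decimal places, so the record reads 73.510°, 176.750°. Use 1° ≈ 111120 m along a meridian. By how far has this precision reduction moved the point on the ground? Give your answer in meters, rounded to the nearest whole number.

43 meters

Δlat = 73.510289 − 73.510 = +0.000289°; Δlon = 176.750922 − 176.750 = +0.000922°.
North–south shift: 0.000289 × 111120 = 32.1137 m.
East–west at this latitude: 0.000922° × 111120 × cos 73.51° ≈ 0.000922 × 31541.2 = 29.081 m.
Distance: √(32.1137² + 29.081²) ≈ 43.3243 m.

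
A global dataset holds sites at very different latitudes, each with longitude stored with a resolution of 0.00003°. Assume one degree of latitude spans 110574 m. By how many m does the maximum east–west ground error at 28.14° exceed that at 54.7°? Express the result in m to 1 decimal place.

0.5 m

With a 0.00003° grid the true value lies within half a step, ±0.00003°/2 = ±1.5e-05°, of the stored one.
At 28.14°: 1.5e-05° × 110574 × cos 28.14° = 1.5e-05 × 110574 × 0.8818 ≈ 1.4626 m.
At 54.7°: 1.5e-05° × 110574 × cos 54.7° = 1.5e-05 × 110574 × 0.5779 ≈ 0.95844 m.
Difference: 1.4626 − 0.95844 = 0.50412 m.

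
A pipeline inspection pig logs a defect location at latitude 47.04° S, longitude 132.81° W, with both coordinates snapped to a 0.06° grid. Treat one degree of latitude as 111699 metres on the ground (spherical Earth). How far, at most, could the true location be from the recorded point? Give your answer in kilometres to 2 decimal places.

With a 0.06° grid the true value lies within half a step, ±0.06°/2 = ±0.03°, of the stored one.
N–S: 0.03° × 111699 m/° = 3350.97 m.
Longitude error → 0.03 × 111699 × cos 47.04° = 0.03 × 111699 × 0.6815 ≈ 2283.64 m.
Worst case both components are at the extreme and orthogonal: √(3350.97² + 2283.64²) ≈ 4055.12 m.
That is 4055.12 m = 4.0551 km.

4.06 kilometres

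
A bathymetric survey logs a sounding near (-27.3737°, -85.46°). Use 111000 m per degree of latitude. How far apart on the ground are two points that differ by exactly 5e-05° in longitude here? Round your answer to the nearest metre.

5 metres

One degree of longitude here spans 111000 × cos 27.3737° = 111000 × 0.8880 ≈ 98570.9 m; 5e-05° of that is 4.92855 m.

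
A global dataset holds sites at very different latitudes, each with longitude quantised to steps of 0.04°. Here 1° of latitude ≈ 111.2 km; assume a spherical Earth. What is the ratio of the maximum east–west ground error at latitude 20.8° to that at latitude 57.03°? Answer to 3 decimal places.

With a 0.04° grid the true value lies within half a step, ±0.04°/2 = ±0.02°, of the stored one.
Error at 20.8° = 0.02° × 111200 × cos 20.8° ≈ 2224 × 0.9348 = 2079.1 m.
At 57.03°: 0.02° × 111200 × cos 57.03° = 0.02 × 111200 × 0.5442 ≈ 1210.3 m.
Ratio: 2079.1 / 1210.3 = cos 20.8° / cos 57.03° ≈ 1.7178.

1.718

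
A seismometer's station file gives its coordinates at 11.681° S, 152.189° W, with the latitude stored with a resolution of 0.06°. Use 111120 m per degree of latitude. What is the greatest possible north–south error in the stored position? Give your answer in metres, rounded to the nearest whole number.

3334 metres

With a 0.06° grid the true value lies within half a step, ±0.06°/2 = ±0.03°, of the stored one.
Along the meridian that is 0.03° × 111120 m/° = 3333.6 m.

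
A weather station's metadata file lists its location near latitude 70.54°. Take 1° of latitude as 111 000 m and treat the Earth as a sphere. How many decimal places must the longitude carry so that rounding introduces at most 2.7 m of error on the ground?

4 decimal places

At 70.54° one degree of longitude covers 111000 × cos 70.54° ≈ 111000 × 0.3331 ≈ 36979.5 m.
N decimal places → at most half a unit in the last place, 0.5 × 10⁻ᴺ° = 36979.5/2 × 10⁻ᴺ m.
Need 0.5 × 36979.5 × 10⁻ᴺ ≤ 2.7 → 10⁻ᴺ ≤ 1.460e-04, so N ≥ 3.84.
So 4 decimal places suffice (1.85 m); 3 would allow up to 18.5 m.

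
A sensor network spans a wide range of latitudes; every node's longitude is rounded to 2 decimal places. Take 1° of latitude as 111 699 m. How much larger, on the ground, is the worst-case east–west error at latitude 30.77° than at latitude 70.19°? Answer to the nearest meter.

291 meters

Rounding to 2 decimal places leaves the longitude within ±0.005° of the true value.
At 30.77°: 0.005° × 111699 × cos 30.77° = 0.005 × 111699 × 0.8592 ≈ 479.87 m.
At 70.19°: 0.005° × 111699 × cos 70.19° = 0.005 × 111699 × 0.3389 ≈ 189.28 m.
So the lower-latitude error exceeds the higher by 479.87 − 189.28 = 290.6 m.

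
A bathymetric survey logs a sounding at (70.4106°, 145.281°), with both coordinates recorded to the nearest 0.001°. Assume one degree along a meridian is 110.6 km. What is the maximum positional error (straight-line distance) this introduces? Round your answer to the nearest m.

58 m

Rounding to 3 decimal places leaves each coordinate within ±0.0005° of the true value.
N–S: 0.0005° × 110600 m/° = 55.3 m.
Longitude error → 0.0005 × 110600 × cos 70.4106° = 0.0005 × 110600 × 0.3353 ≈ 18.5408 m.
Combining orthogonally: (55.3² + 18.5408²)^½ ≈ 58.3254 m.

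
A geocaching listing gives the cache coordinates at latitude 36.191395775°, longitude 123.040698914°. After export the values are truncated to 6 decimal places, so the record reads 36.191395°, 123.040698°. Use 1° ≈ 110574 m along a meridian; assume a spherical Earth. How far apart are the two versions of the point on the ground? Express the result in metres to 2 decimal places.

0.12 metres

Δlat = 36.191395775 − 36.191395 = +0.000000775°; Δlon = 123.040698914 − 123.040698 = +0.000000914°.
N–S: 0.000000775° × 110574 m/° = 0.0856948 m.
East–west at this latitude: 0.000000914° × 110574 × cos 36.1914° ≈ 0.000000914 × 89238.6 = 0.0815641 m.
Distance: √(0.0856948² + 0.0815641²) ≈ 0.118306 m.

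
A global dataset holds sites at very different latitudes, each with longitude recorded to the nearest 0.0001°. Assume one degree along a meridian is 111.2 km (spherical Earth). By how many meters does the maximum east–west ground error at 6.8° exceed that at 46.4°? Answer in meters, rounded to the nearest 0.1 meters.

Rounding to 4 decimal places leaves the longitude within ±5e-05° of the true value.
Error at 6.8° = 5e-05° × 111200 × cos 6.8° ≈ 5.56 × 0.9930 = 5.5209 m.
Error at 46.4° = 5e-05° × 111200 × cos 46.4° ≈ 5.56 × 0.6896 = 3.8343 m.
So the lower-latitude error exceeds the higher by 5.5209 − 3.8343 = 1.6866 m.

1.7 meters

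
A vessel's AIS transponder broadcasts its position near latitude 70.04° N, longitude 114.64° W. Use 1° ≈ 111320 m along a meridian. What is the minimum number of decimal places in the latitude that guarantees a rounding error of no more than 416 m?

3 decimal places

One degree of latitude covers 111320 m.
N decimal places → at most half a unit in the last place, 0.5 × 10⁻ᴺ° = 111320/2 × 10⁻ᴺ m.
Need 0.5 × 111320 × 10⁻ᴺ ≤ 416 → 10⁻ᴺ ≤ 7.474e-03, so N ≥ 2.13.
N = 2 would give 557 m (too coarse); N = 3 gives 55.7 m ≤ 416 m.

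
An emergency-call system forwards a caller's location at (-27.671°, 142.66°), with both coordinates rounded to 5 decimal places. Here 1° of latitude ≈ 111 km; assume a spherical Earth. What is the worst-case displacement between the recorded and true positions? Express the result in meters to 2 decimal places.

Rounding to 5 decimal places leaves each coordinate within ±5e-06° of the true value.
N–S: 5e-06° × 111000 m/° = 0.555 m.
Longitude error → 5e-06 × 111000 × cos 27.671° = 5e-06 × 111000 × 0.8856 ≈ 0.491524 m.
Combining orthogonally: (0.555² + 0.491524²)^½ ≈ 0.741364 m.

0.74 meters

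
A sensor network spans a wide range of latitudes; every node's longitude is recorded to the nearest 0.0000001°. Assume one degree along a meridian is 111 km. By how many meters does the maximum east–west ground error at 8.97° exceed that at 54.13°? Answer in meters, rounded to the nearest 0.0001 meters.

Rounding to 7 decimal places leaves the longitude within ±5e-08° of the true value.
Error at 8.97° = 5e-08° × 111000 × cos 8.97° ≈ 0.00555 × 0.9878 = 0.0054821 m.
At 54.13°: 5e-08° × 111000 × cos 54.13° = 5e-08 × 111000 × 0.5859 ≈ 0.003252 m.
So the lower-latitude error exceeds the higher by 0.0054821 − 0.003252 = 0.0022301 m.

0.0022 meters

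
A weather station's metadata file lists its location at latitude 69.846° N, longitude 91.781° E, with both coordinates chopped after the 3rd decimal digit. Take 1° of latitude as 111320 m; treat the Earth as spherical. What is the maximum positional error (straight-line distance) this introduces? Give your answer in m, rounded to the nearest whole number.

Truncating at 3 decimal places can drop up to a full unit in the last place, so each coordinate may be off by as much as 0.001°.
North–south component: 0.001° × 111320 = 111.32 m.
E–W at 69.846°: 0.001° × 111320 × cos 69.846° = 0.001 × 111320 × 0.3445 ≈ 38.3547 m.
The two errors are perpendicular, so the maximum displacement is √(111.32² + 38.3547²) ≈ 117.742 m.

118 m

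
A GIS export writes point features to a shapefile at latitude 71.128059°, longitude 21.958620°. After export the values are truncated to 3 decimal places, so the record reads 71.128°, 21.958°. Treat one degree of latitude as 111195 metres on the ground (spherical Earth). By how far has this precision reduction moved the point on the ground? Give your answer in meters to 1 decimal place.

23.2 meters

Δlat = 71.128059 − 71.128 = +0.000059°; Δlon = 21.958620 − 21.958 = +0.000620°.
North–south shift: 0.000059 × 111195 = 6.5605 m.
East–west at this latitude: 0.000620° × 111195 × cos 71.128° ≈ 0.000620 × 35966.6 = 22.2993 m.
Combined displacement = (6.5605² + 22.2993²)^½ ≈ 23.2443 m.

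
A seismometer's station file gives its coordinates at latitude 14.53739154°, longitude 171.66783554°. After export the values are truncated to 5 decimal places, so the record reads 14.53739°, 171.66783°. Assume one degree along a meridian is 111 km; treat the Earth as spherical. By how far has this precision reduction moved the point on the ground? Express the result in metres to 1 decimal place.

Δlat = 14.53739154 − 14.53739 = +0.00000154°; Δlon = 171.66783554 − 171.66783 = +0.00000554°.
N–S: 0.00000154° × 111000 m/° = 0.17094 m.
East–west at this latitude: 0.00000554° × 111000 × cos 14.5374° ≈ 0.00000554 × 107446 = 0.595252 m.
Distance: √(0.17094² + 0.595252²) ≈ 0.619311 m.

0.6 metres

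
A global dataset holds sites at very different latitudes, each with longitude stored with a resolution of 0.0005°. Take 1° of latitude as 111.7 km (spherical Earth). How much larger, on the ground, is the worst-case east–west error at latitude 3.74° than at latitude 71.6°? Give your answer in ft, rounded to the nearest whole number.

63 ft

With a 0.0005° grid the true value lies within half a step, ±0.0005°/2 = ±0.00025°, of the stored one.
At 3.74°: 0.00025° × 111700 × cos 3.74° = 0.00025 × 111700 × 0.9979 ≈ 27.866 m.
At 71.6°: 0.00025° × 111700 × cos 71.6° = 0.00025 × 111700 × 0.3156 ≈ 8.8145 m.
Difference: 27.866 − 8.8145 = 19.051 m.
In feet: 19.051 m ÷ 0.3048 ≈ 62.503 ft.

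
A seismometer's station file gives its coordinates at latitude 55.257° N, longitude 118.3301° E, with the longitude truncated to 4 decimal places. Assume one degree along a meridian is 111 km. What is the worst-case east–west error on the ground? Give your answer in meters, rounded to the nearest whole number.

Truncating at 4 decimal places can drop up to a full unit in the last place, so the longitude may be off by as much as 0.0001°.
At latitude 55.257° a degree of longitude spans 111000 m × cos 55.257° = 111000 × 0.5699 ≈ 63258.5 m.
So at most 0.0001° × 63258.5 ≈ 6.32585 m east–west.

6 meters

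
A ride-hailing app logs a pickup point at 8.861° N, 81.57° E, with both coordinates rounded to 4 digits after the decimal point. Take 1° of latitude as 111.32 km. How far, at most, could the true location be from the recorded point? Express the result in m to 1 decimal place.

7.8 m

Rounding to 4 decimal places leaves each coordinate within ±5e-05° of the true value.
N–S: 5e-05° × 111320 m/° = 5.566 m.
E–W at 8.861°: 5e-05° × 111320 × cos 8.861° = 5e-05 × 111320 × 0.9881 ≈ 5.49957 m.
Combining orthogonally: (5.566² + 5.49957²)^½ ≈ 7.82468 m.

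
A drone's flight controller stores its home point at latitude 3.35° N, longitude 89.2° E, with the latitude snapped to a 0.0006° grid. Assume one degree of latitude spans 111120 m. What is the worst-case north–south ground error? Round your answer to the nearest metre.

With a 0.0006° grid the true value lies within half a step, ±0.0006°/2 = ±0.0003°, of the stored one.
So the N–S error is at most 0.0003 × 111120 = 33.336 m.

33 metres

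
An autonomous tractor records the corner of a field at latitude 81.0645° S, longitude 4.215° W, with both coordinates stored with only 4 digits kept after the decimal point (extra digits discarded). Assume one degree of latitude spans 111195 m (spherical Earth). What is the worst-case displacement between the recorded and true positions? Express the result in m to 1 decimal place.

11.3 m

Truncating at 4 decimal places can drop up to a full unit in the last place, so each coordinate may be off by as much as 0.0001°.
N–S: 0.0001° × 111195 m/° = 11.1195 m.
E–W at 81.0645°: 0.0001° × 111195 × cos 81.0645° = 0.0001 × 111195 × 0.1553 ≈ 1.72711 m.
Combining orthogonally: (11.1195² + 1.72711²)^½ ≈ 11.2528 m.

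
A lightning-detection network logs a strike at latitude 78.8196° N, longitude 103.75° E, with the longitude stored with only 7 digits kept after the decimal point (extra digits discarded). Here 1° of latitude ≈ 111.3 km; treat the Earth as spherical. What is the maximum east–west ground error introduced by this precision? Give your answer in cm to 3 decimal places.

Truncating at 7 decimal places can drop up to a full unit in the last place, so the longitude may be off by as much as 1e-07°.
One degree of longitude at 78.8196° is 111300 × cos 78.8196° ≈ 111300 × 0.1939 = 21580.9 m.
So at most 1e-07° × 21580.9 ≈ 0.00215809 m east–west.
That is 0.00215809 m = 0.21581 cm.

0.216 cm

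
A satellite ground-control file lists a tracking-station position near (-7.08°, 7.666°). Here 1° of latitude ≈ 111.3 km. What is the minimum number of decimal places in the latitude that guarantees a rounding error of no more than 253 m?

One degree of latitude covers 111300 m.
Rounding to N decimal places gives at most 0.5 × 10⁻ᴺ degrees of error, i.e. 0.5 × 10⁻ᴺ × 111300 m.
Need 0.5 × 111300 × 10⁻ᴺ ≤ 253 → 10⁻ᴺ ≤ 4.546e-03, so N ≥ 2.34.
So 3 decimal places suffice (55.6 m); 2 would allow up to 556 m.

3 decimal places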